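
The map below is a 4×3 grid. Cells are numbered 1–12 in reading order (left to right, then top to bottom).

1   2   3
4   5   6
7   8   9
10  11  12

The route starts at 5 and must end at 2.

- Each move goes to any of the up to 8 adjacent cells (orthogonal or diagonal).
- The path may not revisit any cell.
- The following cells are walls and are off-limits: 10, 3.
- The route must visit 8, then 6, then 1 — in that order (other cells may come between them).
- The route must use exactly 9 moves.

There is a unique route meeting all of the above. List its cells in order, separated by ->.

5 -> 8 -> 6 -> 9 -> 12 -> 11 -> 7 -> 4 -> 1 -> 2

The waypoints must appear in the order 8, 6, 1, with no cell reused.
Route from 5: down 1 to 8, up-right 1 to 6, down 2 to 12, left 1 to 11, up-left 1 to 7, up 2 to 1, right 1 to 2 — 9 moves in all.
Check: order respected (8 at step 1, 6 at step 2, 1 at step 8); 9 moves as required.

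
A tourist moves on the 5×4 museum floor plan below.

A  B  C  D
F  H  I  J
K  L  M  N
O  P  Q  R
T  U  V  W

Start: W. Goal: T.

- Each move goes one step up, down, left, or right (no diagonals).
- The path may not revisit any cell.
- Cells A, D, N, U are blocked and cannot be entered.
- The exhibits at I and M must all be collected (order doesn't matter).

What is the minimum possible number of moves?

Any route passes through I and M in some order between W and T. Summing Manhattan distances along each leg and taking the cheapest ordering (W → M → I → T) gives a lower bound of 3 + 1 + 5 = 9 moves.
A route of 9 moves achieves this: W → R → Q → M → I → H → L → P → O → T.
Since 9 matches the lower bound, it is optimal.

9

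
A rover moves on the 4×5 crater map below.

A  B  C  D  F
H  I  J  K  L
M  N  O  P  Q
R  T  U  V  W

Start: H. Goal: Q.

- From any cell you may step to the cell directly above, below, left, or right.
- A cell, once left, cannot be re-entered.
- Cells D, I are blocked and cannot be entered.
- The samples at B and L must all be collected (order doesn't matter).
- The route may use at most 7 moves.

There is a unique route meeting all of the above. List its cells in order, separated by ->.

The budget equals the shortest possible length, so every move has to be on a shortest route through the required cells.
Route from H: up 1 to A, right 2 to C, down 1 to J, right 2 to L, down 1 to Q — 7 moves in all.
Check: all required cells visited; 7 ≤ 7 moves.

H -> A -> B -> C -> J -> K -> L -> Q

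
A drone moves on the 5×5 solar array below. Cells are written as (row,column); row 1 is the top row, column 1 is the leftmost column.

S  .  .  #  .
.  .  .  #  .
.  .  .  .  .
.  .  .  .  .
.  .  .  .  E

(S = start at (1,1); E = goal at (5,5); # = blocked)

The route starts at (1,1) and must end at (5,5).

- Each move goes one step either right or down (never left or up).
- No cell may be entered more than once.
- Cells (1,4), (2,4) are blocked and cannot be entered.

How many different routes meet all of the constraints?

53

A right/down-only route from (1,1) to (5,5) makes exactly 4 down-moves and 4 right-moves in some order.
With no other constraints that would be C(8,4) = 70 routes.
Subtract routes through each blocked cell (inclusion–exclusion for overlaps): − through (1,4): 5 − through (2,4): 16 + through (1,4)&(2,4): 4 → 53.
That gives 53 routes.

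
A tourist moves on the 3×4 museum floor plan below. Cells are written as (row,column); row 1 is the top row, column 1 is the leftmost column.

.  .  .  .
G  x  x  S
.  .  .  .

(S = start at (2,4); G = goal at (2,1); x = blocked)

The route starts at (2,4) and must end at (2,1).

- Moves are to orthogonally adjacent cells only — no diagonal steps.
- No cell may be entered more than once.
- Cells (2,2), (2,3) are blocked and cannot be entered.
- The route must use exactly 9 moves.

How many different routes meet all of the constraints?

Need simple routes of exactly 9 moves from (2,4) to (2,1) (Manhattan distance 3, so 3 moves are spent on a detour and 3 undoing it).
No route satisfies every constraint, so the count is 0.

0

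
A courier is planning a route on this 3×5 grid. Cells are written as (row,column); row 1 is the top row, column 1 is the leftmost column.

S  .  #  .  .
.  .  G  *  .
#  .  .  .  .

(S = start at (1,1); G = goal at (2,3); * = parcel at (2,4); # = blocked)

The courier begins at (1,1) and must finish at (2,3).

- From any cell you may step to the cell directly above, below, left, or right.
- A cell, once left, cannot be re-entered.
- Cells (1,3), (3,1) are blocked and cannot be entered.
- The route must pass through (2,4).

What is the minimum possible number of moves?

7

Any route passes through (2,4) somewhere between (1,1) and (2,3). Summing Manhattan distances along the two legs ((1,1) → (2,4) → (2,3)) gives a lower bound of 4 + 1 = 5 moves.
The shortest route satisfying every rule uses 7 moves: (1,1) → (2,1) → (2,2) → (3,2) → (3,3) → (3,4) → (2,4) → (2,3).
The no-revisit rule (legs can't share cells) pushes the minimum above the 5-move bound; an exhaustive check rules out every length from 5 to 6, leaving 7 as the minimum.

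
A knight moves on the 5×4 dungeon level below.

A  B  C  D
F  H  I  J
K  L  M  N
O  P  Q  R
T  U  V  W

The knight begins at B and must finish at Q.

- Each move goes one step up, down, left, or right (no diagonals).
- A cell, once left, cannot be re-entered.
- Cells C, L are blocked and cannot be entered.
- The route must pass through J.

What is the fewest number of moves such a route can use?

6

Any route passes through J somewhere between B and Q. Summing Manhattan distances along the two legs (B → J → Q) gives a lower bound of 3 + 3 = 6 moves.
A route of 6 moves achieves this: B → H → I → J → N → R → Q.
Since 6 matches the lower bound, it is optimal.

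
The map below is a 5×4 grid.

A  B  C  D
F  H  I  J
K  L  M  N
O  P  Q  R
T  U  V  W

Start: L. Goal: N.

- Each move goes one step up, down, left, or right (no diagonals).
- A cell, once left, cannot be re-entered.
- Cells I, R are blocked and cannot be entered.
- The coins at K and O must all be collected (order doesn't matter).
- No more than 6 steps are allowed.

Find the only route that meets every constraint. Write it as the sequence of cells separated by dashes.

L - K - O - P - Q - M - N

Any route must reach K and O and still end at N within 6 moves, so the order of the required stops is forced.
Route from L: left 1 to K, down 1 to O, right 2 to Q, up 1 to M, right 1 to N — 6 moves in all.
Check: all required cells visited; 6 ≤ 6 moves.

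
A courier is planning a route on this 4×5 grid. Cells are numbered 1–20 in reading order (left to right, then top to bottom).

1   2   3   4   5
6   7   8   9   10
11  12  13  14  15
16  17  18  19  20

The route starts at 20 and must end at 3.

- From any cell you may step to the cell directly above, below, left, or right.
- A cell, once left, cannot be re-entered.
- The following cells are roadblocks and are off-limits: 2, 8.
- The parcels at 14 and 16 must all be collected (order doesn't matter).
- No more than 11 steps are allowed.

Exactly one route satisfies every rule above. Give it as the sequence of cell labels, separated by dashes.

20 - 19 - 18 - 17 - 16 - 11 - 12 - 13 - 14 - 9 - 4 - 3

Any route must reach 14 and 16 and still end at 3 within 11 moves, so the order of the required stops is forced.
Route from 20: 4× left (reaching 16), up to 11, 3× right (reaching 14), 2× up (reaching 4), left to 3 — 11 moves in all.
Check: all required cells visited; 11 ≤ 11 moves.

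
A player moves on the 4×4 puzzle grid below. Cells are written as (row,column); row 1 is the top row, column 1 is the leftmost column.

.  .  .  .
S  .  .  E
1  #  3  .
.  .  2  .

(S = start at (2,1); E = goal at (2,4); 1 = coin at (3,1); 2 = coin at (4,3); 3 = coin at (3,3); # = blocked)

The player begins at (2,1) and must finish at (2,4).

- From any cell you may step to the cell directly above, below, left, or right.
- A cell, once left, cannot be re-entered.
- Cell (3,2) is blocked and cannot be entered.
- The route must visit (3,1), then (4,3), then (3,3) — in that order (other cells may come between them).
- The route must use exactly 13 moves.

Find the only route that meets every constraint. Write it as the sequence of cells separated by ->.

(2,1) -> (3,1) -> (4,1) -> (4,2) -> (4,3) -> (4,4) -> (3,4) -> (3,3) -> (2,3) -> (2,2) -> (1,2) -> (1,3) -> (1,4) -> (2,4)

The waypoints must appear in the order (3,1), (4,3), (3,3), with no cell reused.
Route from (2,1): down 2 to (4,1), right 3 to (4,4), up 1 to (3,4), left 1 to (3,3), up 1 to (2,3), left 1 to (2,2), up 1 to (1,2), right 2 to (1,4), down 1 to (2,4) — 13 moves in all.
Check: order respected (1 at step 1, 2 at step 4, 3 at step 7); 13 moves as required.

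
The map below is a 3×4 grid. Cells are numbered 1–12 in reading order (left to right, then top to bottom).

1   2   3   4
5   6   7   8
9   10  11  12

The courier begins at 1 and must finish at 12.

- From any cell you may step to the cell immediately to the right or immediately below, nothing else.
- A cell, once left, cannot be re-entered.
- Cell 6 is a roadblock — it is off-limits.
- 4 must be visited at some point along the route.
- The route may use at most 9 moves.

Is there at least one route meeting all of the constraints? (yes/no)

yes

One route that works: 1 → 2 → 3 → 4 → 8 → 12.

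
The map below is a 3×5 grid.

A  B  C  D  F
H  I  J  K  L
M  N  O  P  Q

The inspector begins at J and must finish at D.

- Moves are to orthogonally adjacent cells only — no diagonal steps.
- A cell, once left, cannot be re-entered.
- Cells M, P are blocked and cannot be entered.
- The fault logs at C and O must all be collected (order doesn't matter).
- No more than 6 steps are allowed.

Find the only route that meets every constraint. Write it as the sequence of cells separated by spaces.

J O N I B C D

The 6-move cap with required stops at C, O leaves no slack for detours.
Route from J: down 1 to O, left 1 to N, up 2 to B, right 2 to D — 6 moves in all.
Check: all required cells visited; 6 ≤ 6 moves.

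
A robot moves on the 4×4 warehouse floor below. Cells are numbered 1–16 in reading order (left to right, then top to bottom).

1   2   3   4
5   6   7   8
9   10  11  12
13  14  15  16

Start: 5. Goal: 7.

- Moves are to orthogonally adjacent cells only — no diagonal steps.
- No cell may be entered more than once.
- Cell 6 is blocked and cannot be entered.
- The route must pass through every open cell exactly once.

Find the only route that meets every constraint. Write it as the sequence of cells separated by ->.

Need to visit all 15 open cells exactly once, starting at 5 and ending at 7.
Cell 1 has only two open neighbours (5 and 2), so the path must pass straight through it: one of those is the cell it's entered from and the other is where it exits.
Route from 5: up to 1, 3× right (reaching 4), 3× down (reaching 16), 3× left (reaching 13), up to 9, 2× right (reaching 11), up to 7 — 14 moves in all.
Check: all 15 open cells covered.

5 -> 1 -> 2 -> 3 -> 4 -> 8 -> 12 -> 16 -> 15 -> 14 -> 13 -> 9 -> 10 -> 11 -> 7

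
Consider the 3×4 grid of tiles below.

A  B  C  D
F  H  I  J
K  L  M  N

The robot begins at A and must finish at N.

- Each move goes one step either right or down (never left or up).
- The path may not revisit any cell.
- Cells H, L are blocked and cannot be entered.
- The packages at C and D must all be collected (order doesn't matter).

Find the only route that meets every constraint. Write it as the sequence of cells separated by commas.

A, B, C, D, J, N

Moves only go right or down, so the column and row indices never decrease.
Route from A: right 3 to D, down 2 to N — 5 moves in all.
Check: all required cells visited.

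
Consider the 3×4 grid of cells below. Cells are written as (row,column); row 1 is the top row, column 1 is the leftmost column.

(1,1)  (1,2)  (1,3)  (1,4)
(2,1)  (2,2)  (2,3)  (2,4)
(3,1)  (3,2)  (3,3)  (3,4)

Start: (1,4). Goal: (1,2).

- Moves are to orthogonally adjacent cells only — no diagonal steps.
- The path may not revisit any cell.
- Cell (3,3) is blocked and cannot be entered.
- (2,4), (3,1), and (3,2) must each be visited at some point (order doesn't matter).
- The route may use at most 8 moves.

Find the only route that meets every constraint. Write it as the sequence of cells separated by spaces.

(1,4) (2,4) (2,3) (2,2) (3,2) (3,1) (2,1) (1,1) (1,2)

The budget equals the shortest possible length, so every move has to be on a shortest route through the required cells.
Route from (1,4): down 1 to (2,4), left 2 to (2,2), down 1 to (3,2), left 1 to (3,1), up 2 to (1,1), right 1 to (1,2) — 8 moves in all.
Check: all required cells visited; 8 ≤ 8 moves.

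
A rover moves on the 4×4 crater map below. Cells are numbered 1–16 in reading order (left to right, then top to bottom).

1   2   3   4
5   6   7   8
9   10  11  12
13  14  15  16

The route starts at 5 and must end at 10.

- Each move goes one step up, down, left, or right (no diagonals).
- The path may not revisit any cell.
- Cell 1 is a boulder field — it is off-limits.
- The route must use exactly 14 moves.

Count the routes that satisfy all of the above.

3

Need simple routes of exactly 14 moves from 5 to 10 (Manhattan distance 2, so 6 moves are spent on a detour and 6 undoing it).
Enumerating: 5 9 13 14 15 16 12 8 4 3 2 6 7 11 10 | 5 9 13 14 15 16 12 11 7 8 4 3 2 6 10 | 5 6 2 3 4 8 7 11 12 16 15 14 13 9 10.
That gives 3 routes.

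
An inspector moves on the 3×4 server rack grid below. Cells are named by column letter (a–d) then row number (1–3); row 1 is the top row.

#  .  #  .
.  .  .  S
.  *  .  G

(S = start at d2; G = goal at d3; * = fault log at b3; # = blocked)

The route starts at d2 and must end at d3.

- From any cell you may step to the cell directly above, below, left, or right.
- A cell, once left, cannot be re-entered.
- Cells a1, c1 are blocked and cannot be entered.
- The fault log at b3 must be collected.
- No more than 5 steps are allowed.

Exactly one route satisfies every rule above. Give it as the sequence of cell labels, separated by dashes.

Any route must reach b3 and still end at d3 within 5 moves, so the order of the required stops is forced.
Route from d2: 2× left (reaching b2), down to b3, 2× right (reaching d3) — 5 moves in all.
Check: all required cells visited; 5 ≤ 5 moves.

d2 - c2 - b2 - b3 - c3 - d3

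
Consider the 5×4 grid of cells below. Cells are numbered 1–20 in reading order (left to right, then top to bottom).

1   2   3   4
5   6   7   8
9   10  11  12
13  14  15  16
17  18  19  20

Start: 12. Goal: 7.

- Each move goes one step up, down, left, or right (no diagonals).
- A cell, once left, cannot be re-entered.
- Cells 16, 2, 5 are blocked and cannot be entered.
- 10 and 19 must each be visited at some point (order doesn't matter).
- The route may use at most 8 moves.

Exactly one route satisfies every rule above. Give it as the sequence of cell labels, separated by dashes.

12 - 11 - 15 - 19 - 18 - 14 - 10 - 6 - 7

The budget equals the shortest possible length, so every move has to be on a shortest route through the required cells.
Route from 12: left 1 to 11, down 2 to 19, left 1 to 18, up 3 to 6, right 1 to 7 — 8 moves in all.
Check: all required cells visited; 8 ≤ 8 moves.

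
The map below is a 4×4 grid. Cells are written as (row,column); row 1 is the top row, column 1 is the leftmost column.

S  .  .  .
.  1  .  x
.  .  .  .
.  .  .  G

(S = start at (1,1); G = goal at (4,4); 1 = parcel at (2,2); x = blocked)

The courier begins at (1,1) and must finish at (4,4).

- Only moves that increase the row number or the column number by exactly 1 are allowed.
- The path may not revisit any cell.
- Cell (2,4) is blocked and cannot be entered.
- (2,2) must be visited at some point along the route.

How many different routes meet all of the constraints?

A right/down-only route from (1,1) to (4,4) makes exactly 3 down-moves and 3 right-moves in some order.
With no other constraints that would be C(6,3) = 20 routes.
Split at (2,2) and multiply the segment counts (each segment already excludes blocked cells): (1,1)→(2,2): 2; (2,2)→(4,4): 5; product = 10.
That gives 10 routes.

10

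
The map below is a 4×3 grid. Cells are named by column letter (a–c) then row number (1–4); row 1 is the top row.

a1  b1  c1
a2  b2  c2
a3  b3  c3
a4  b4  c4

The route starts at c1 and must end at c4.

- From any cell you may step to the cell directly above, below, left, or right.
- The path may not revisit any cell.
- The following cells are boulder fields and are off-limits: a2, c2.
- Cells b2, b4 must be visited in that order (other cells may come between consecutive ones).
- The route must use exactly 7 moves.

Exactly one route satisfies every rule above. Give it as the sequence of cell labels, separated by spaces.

c1 b1 b2 b3 a3 a4 b4 c4

The waypoints must appear in the order b2, b4, with no cell reused.
Route from c1: left to b1, 2× down (reaching b3), left to a3, down to a4, 2× right (reaching c4) — 7 moves in all.
Check: order respected (b2 at step 2, b4 at step 6); 7 moves as required.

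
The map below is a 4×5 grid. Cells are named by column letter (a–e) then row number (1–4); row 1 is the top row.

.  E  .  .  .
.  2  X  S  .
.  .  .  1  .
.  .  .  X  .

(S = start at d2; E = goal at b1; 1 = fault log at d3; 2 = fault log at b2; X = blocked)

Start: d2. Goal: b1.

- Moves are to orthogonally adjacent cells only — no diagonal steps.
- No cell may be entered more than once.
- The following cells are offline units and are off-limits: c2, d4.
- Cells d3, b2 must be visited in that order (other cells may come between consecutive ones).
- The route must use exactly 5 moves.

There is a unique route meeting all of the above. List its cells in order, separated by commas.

d2, d3, c3, b3, b2, b1

The waypoints must appear in the order d3, b2, with no cell reused.
Route from d2: down 1 to d3, left 2 to b3, up 2 to b1 — 5 moves in all.
Check: order respected (1 at step 1, 2 at step 4); 5 moves as required.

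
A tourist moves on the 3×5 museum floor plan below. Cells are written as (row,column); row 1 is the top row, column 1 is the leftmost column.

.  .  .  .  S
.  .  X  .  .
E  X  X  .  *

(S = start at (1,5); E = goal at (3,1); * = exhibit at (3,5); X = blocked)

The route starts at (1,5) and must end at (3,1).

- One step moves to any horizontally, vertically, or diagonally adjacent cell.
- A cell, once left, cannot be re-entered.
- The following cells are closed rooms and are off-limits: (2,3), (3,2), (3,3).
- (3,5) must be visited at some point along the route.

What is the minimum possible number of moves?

Any route passes through (3,5) somewhere between (1,5) and (3,1). Summing Chebyshev distances along the two legs ((1,5) → (3,5) → (3,1)) gives a lower bound of 2 + 4 = 6 moves.
A route of 6 moves achieves this: (1,5) → (2,5) → (3,5) → (2,4) → (1,3) → (2,2) → (3,1).
Since 6 matches the lower bound, it is optimal.

6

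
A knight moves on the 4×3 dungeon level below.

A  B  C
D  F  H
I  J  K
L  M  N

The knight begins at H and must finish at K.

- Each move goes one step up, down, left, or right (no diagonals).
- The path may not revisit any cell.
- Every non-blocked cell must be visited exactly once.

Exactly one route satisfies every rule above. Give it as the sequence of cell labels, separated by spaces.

Need to visit all 12 open cells exactly once, starting at H and ending at K.
Route from H: up to C, 2× left (reaching A), down to D, right to F, down to J, left to I, down to L, 2× right (reaching N), up to K — 11 moves in all.
Check: all 12 open cells covered.

H C B A D F J I L M N K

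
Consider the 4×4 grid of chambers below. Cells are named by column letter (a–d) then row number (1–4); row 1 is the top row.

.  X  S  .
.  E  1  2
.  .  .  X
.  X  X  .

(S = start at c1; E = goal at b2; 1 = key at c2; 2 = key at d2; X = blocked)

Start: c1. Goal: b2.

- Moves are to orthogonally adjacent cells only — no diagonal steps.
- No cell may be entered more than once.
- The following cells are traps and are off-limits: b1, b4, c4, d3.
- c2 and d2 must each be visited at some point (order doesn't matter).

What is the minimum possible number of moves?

Any route passes through c2 and d2 in some order between c1 and b2. Summing Manhattan distances along each leg and taking the cheapest ordering (c1 → c2 → d2 → b2) gives a lower bound of 1 + 1 + 2 = 4 moves.
A route of 4 moves achieves this: c1 → d1 → d2 → c2 → b2.
Since 4 matches the lower bound, it is optimal.

4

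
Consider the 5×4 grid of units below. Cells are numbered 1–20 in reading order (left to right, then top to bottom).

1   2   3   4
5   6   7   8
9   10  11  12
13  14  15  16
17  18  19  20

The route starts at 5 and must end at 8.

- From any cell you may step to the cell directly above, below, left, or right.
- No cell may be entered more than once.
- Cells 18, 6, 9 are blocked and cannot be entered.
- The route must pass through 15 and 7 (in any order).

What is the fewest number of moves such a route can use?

Any route passes through 15 and 7 in some order between 5 and 8. Summing Manhattan distances along each leg and taking the cheapest ordering (5 → 15 → 7 → 8) gives a lower bound of 4 + 2 + 1 = 7 moves.
That bound ignores the blocked cells. Measuring each leg by the fewest moves that actually steer around them (5→15: 6; 15→7: 2; 7→8: 1) raises the lower bound to 9.
A route of 9 moves exists: 5 → 1 → 2 → 3 → 7 → 11 → 15 → 16 → 12 → 8.
Since 9 matches that lower bound, it is optimal.

9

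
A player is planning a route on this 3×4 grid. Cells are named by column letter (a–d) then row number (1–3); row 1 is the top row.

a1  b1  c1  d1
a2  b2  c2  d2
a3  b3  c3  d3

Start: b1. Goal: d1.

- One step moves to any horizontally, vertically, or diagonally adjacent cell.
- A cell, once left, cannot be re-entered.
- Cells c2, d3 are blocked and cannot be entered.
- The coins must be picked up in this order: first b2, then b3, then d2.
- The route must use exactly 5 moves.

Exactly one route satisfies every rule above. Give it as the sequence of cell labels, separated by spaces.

b1 b2 b3 c3 d2 d1

The waypoints must appear in the order b2, b3, d2, with no cell reused.
Route from b1: down 2 to b3, right 1 to c3, up-right 1 to d2, up 1 to d1 — 5 moves in all.
Check: order respected (b2 at step 1, b3 at step 2, d2 at step 4); 5 moves as required.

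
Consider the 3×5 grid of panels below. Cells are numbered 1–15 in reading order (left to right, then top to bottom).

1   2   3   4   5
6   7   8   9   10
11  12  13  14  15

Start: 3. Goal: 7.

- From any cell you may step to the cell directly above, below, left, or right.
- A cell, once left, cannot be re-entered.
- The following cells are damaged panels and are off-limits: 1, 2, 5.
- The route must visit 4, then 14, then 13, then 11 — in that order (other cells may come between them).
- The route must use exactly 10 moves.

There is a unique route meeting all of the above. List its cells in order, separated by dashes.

The waypoints must appear in the order 4, 14, 13, 11, with no cell reused.
Route from 3: right 1 to 4, down 1 to 9, right 1 to 10, down 1 to 15, left 4 to 11, up 1 to 6, right 1 to 7 — 10 moves in all.
Check: order respected (4 at step 1, 14 at step 5, 13 at step 6, 11 at step 8); 10 moves as required.

3 - 4 - 9 - 10 - 15 - 14 - 13 - 12 - 11 - 6 - 7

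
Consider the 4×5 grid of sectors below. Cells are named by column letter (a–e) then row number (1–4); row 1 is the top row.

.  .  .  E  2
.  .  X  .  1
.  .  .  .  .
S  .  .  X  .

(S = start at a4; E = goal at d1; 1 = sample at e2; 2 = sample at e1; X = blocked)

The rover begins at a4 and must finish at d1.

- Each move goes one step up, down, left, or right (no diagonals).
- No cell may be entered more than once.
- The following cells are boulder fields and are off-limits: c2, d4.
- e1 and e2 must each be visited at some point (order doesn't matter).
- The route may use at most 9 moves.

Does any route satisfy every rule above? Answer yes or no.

One route that works: a4 → a3 → b3 → c3 → d3 → d2 → e2 → e1 → d1.

yes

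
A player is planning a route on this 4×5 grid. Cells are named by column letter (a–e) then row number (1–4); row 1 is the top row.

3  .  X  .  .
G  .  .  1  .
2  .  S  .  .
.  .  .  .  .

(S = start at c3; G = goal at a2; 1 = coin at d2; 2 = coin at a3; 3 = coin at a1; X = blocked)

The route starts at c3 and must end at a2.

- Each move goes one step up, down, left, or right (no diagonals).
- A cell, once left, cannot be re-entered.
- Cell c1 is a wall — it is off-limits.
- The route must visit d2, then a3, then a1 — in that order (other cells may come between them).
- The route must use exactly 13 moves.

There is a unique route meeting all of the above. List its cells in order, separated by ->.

c3 -> c2 -> d2 -> d3 -> d4 -> c4 -> b4 -> a4 -> a3 -> b3 -> b2 -> b1 -> a1 -> a2

The waypoints must appear in the order d2, a3, a1, with no cell reused.
Route from c3: up 1 to c2, right 1 to d2, down 2 to d4, left 3 to a4, up 1 to a3, right 1 to b3, up 2 to b1, left 1 to a1, down 1 to a2 — 13 moves in all.
Check: order respected (1 at step 2, 2 at step 8, 3 at step 12); 13 moves as required.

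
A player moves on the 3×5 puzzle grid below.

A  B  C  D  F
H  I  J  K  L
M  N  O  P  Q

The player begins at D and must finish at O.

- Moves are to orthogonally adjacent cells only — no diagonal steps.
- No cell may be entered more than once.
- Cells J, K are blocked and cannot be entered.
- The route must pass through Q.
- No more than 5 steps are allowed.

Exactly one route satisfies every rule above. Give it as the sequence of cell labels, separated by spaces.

The 5-move cap with required stops at Q leaves no slack for detours.
Route from D: right to F, 2× down (reaching Q), 2× left (reaching O) — 5 moves in all.
Check: all required cells visited; 5 ≤ 5 moves.

D F L Q P O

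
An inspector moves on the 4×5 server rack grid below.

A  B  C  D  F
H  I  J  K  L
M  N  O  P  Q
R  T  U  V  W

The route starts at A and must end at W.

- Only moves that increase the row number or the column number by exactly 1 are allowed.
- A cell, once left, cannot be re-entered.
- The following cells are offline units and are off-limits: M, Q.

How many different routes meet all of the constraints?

16

A right/down-only route from A to W makes exactly 3 down-moves and 4 right-moves in some order.
With no other constraints that would be C(7,3) = 35 routes.
Subtract routes through each blocked cell (inclusion–exclusion for overlaps): − through M: 5 − through Q: 15 + through M&Q: 1 → 16.
That gives 16 routes.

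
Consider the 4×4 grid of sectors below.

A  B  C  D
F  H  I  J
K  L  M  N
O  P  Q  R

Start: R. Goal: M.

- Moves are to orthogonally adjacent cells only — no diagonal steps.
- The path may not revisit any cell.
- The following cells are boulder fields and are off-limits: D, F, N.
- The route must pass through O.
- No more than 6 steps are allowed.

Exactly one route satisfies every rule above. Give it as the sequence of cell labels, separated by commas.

R, Q, P, O, K, L, M

The 6-move cap with required stops at O leaves no slack for detours.
Route from R: left 3 to O, up 1 to K, right 2 to M — 6 moves in all.
Check: all required cells visited; 6 ≤ 6 moves.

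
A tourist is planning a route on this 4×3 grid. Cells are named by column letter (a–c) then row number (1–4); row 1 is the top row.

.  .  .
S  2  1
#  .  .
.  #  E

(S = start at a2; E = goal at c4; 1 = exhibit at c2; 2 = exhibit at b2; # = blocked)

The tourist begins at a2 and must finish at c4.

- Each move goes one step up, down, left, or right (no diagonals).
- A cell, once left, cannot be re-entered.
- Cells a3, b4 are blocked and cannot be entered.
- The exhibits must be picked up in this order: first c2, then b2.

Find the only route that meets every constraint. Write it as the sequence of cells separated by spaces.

a2 a1 b1 c1 c2 b2 b3 c3 c4

The waypoints must appear in the order c2, b2, with no cell reused.
Route from a2: up 1 to a1, right 2 to c1, down 1 to c2, left 1 to b2, down 1 to b3, right 1 to c3, down 1 to c4 — 8 moves in all.
Check: order respected (1 at step 4, 2 at step 5).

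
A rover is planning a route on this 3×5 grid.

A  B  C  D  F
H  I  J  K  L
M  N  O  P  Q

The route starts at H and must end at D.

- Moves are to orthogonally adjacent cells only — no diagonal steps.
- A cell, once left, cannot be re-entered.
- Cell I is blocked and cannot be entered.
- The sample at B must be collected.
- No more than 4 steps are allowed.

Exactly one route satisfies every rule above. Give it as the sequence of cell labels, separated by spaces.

H A B C D

The budget equals the shortest possible length, so every move has to be on a shortest route through the required cells.
Route from H: up to A, 3× right (reaching D) — 4 moves in all.
Check: all required cells visited; 4 ≤ 4 moves.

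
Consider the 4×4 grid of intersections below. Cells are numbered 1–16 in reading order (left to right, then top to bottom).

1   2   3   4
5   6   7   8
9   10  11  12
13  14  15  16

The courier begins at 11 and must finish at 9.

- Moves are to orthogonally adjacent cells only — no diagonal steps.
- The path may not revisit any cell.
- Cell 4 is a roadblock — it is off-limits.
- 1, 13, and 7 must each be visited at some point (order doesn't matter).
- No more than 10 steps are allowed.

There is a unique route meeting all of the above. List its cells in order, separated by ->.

The 10-move cap with required stops at 1, 13, 7 leaves no slack for detours.
Route from 11: 2× up (reaching 3), 2× left (reaching 1), down to 5, right to 6, 2× down (reaching 14), left to 13, up to 9 — 10 moves in all.
Check: all required cells visited; 10 ≤ 10 moves.

11 -> 7 -> 3 -> 2 -> 1 -> 5 -> 6 -> 10 -> 14 -> 13 -> 9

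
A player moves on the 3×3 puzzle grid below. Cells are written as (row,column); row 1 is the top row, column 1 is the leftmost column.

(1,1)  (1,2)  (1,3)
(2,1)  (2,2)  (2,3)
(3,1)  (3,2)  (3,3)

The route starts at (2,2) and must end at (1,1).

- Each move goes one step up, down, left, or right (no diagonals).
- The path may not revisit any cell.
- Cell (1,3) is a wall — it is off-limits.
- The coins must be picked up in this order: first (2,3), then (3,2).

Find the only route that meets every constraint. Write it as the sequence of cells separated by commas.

(2,2), (2,3), (3,3), (3,2), (3,1), (2,1), (1,1)

The waypoints must appear in the order (2,3), (3,2), with no cell reused.
Route from (2,2): right to (2,3), down to (3,3), 2× left (reaching (3,1)), 2× up (reaching (1,1)) — 6 moves in all.
Check: order respected ((2,3) at step 1, (3,2) at step 3).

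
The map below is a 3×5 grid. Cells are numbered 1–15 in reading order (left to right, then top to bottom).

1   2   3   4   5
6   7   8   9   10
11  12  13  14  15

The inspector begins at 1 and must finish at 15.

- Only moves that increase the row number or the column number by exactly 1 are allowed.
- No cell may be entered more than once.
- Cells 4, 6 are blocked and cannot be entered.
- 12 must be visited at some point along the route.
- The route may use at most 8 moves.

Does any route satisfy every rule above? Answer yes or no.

yes

One route that works: 1 → 2 → 7 → 12 → 13 → 14 → 15.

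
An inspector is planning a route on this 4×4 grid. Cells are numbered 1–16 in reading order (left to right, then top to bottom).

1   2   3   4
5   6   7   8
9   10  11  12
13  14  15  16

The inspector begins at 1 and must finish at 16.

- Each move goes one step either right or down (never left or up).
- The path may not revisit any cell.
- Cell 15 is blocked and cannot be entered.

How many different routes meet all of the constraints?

10

A right/down-only route from 1 to 16 makes exactly 3 down-moves and 3 right-moves in some order.
With no other constraints that would be C(6,3) = 20 routes.
Subtract routes through each blocked cell (inclusion–exclusion for overlaps): − through 15: 10 → 10.
That gives 10 routes.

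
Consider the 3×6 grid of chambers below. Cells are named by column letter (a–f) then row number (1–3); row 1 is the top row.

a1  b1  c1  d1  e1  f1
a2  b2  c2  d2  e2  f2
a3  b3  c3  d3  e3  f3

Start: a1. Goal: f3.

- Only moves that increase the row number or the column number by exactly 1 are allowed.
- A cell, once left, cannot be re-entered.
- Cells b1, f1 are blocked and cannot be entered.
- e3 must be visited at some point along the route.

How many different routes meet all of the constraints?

5

A right/down-only route from a1 to f3 makes exactly 2 down-moves and 5 right-moves in some order.
With no other constraints that would be C(7,2) = 21 routes.
Split at e3 and multiply the segment counts (each segment already excludes blocked cells): a1→e3: 5; e3→f3: 1; product = 5.
That gives 5 routes.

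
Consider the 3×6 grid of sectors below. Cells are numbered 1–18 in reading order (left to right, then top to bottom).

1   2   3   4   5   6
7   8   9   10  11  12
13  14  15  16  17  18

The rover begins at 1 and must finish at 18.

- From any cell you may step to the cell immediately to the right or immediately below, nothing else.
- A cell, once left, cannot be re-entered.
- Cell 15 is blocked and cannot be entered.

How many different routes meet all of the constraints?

A right/down-only route from 1 to 18 makes exactly 2 down-moves and 5 right-moves in some order.
With no other constraints that would be C(7,2) = 21 routes.
Subtract routes through each blocked cell (inclusion–exclusion for overlaps): − through 15: 6 → 15.
That gives 15 routes.

15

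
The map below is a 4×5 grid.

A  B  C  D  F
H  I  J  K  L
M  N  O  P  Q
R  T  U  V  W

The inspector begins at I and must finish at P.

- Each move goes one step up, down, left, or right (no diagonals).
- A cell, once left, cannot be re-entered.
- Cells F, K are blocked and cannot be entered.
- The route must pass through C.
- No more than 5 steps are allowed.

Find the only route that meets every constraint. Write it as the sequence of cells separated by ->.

I -> B -> C -> J -> O -> P

Any route must reach C and still end at P within 5 moves, so the order of the required stops is forced.
Route from I: up to B, right to C, 2× down (reaching O), right to P — 5 moves in all.
Check: all required cells visited; 5 ≤ 5 moves.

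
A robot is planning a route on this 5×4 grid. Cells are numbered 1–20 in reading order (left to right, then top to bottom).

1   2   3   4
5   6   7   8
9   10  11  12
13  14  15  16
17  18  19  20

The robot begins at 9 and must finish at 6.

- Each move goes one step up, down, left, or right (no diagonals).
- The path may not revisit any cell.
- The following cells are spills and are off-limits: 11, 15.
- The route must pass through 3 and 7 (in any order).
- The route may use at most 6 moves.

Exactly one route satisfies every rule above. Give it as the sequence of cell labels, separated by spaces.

9 5 1 2 3 7 6

The 6-move cap with required stops at 3, 7 leaves no slack for detours.
Route from 9: 2× up (reaching 1), 2× right (reaching 3), down to 7, left to 6 — 6 moves in all.
Check: all required cells visited; 6 ≤ 6 moves.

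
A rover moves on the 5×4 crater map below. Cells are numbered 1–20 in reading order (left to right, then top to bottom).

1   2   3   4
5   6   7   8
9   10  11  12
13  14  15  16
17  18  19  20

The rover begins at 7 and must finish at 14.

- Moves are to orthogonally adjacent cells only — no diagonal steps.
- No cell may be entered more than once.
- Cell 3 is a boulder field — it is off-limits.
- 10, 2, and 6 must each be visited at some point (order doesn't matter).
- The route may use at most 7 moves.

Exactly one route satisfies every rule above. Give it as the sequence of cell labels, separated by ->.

7 -> 6 -> 2 -> 1 -> 5 -> 9 -> 10 -> 14

Any route must reach 10, 2, and 6 and still end at 14 within 7 moves, so the order of the required stops is forced.
Route from 7: left 1 to 6, up 1 to 2, left 1 to 1, down 2 to 9, right 1 to 10, down 1 to 14 — 7 moves in all.
Check: all required cells visited; 7 ≤ 7 moves.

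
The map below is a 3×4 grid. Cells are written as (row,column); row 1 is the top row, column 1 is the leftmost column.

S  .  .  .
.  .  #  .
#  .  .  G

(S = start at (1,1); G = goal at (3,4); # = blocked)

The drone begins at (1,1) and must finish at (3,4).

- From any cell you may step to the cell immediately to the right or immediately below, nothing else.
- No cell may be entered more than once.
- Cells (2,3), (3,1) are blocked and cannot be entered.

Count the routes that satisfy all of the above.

A right/down-only route from (1,1) to (3,4) makes exactly 2 down-moves and 3 right-moves in some order.
With no other constraints that would be C(5,2) = 10 routes.
Subtract routes through each blocked cell (inclusion–exclusion for overlaps): − through (2,3): 6 − through (3,1): 1 → 3.
That gives 3 routes.

3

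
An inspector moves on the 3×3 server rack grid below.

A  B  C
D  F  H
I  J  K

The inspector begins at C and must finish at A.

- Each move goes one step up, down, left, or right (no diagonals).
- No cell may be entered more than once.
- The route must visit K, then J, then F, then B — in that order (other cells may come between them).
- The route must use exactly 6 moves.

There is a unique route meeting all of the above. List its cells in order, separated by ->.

The waypoints must appear in the order K, J, F, B, with no cell reused.
Route from C: 2× down (reaching K), left to J, 2× up (reaching B), left to A — 6 moves in all.
Check: order respected (K at step 2, J at step 3, F at step 4, B at step 5); 6 moves as required.

C -> H -> K -> J -> F -> B -> A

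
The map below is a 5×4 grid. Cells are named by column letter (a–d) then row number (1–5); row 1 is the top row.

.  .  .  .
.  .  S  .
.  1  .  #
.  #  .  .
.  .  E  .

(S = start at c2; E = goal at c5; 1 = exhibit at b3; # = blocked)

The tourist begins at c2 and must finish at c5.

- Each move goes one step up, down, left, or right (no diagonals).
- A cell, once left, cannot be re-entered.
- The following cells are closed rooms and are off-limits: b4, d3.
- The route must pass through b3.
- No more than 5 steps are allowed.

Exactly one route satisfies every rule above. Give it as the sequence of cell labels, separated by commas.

Any route must reach b3 and still end at c5 within 5 moves, so the order of the required stops is forced.
Route from c2: left to b2, down to b3, right to c3, 2× down (reaching c5) — 5 moves in all.
Check: all required cells visited; 5 ≤ 5 moves.

c2, b2, b3, c3, c4, c5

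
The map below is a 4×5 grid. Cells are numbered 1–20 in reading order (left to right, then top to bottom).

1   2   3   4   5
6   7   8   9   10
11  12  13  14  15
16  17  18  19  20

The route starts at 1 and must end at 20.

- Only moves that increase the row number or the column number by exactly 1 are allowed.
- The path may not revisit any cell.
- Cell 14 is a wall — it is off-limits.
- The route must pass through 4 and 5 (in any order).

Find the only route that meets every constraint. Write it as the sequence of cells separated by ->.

1 -> 2 -> 3 -> 4 -> 5 -> 10 -> 15 -> 20

Moves only go right or down, so the column and row indices never decrease.
Route from 1: 4× right (reaching 5), 3× down (reaching 20) — 7 moves in all.
Check: all required cells visited.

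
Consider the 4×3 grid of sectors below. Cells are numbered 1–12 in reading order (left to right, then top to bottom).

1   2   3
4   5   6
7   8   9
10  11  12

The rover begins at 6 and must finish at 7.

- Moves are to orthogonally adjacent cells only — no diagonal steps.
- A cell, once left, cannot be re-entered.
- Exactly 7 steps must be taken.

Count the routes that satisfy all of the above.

Need simple routes of exactly 7 moves from 6 to 7 (Manhattan distance 3, so 2 moves are spent on a detour and 2 undoing it).
Enumerating: 6 3 2 5 8 11 10 7 | 6 3 2 1 4 5 8 7 | 6 9 12 11 8 5 4 7 | 6 9 8 5 2 1 4 7 | 6 5 8 9 12 11 10 7.
That gives 5 routes.

5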